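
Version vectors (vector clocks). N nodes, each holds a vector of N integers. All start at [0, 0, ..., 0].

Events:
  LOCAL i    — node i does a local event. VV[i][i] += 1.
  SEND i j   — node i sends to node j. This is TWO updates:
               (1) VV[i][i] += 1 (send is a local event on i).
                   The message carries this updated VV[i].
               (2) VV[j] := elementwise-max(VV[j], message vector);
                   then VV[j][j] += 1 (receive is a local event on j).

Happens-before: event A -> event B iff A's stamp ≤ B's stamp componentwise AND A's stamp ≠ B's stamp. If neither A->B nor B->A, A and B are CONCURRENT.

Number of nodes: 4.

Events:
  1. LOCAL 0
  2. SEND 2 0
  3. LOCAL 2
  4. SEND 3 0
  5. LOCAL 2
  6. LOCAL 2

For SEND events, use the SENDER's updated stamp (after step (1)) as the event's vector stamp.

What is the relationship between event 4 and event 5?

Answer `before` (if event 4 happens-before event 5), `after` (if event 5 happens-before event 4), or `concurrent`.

Initial: VV[0]=[0, 0, 0, 0]
Initial: VV[1]=[0, 0, 0, 0]
Initial: VV[2]=[0, 0, 0, 0]
Initial: VV[3]=[0, 0, 0, 0]
Event 1: LOCAL 0: VV[0][0]++ -> VV[0]=[1, 0, 0, 0]
Event 2: SEND 2->0: VV[2][2]++ -> VV[2]=[0, 0, 1, 0], msg_vec=[0, 0, 1, 0]; VV[0]=max(VV[0],msg_vec) then VV[0][0]++ -> VV[0]=[2, 0, 1, 0]
Event 3: LOCAL 2: VV[2][2]++ -> VV[2]=[0, 0, 2, 0]
Event 4: SEND 3->0: VV[3][3]++ -> VV[3]=[0, 0, 0, 1], msg_vec=[0, 0, 0, 1]; VV[0]=max(VV[0],msg_vec) then VV[0][0]++ -> VV[0]=[3, 0, 1, 1]
Event 5: LOCAL 2: VV[2][2]++ -> VV[2]=[0, 0, 3, 0]
Event 6: LOCAL 2: VV[2][2]++ -> VV[2]=[0, 0, 4, 0]
Event 4 stamp: [0, 0, 0, 1]
Event 5 stamp: [0, 0, 3, 0]
[0, 0, 0, 1] <= [0, 0, 3, 0]? False
[0, 0, 3, 0] <= [0, 0, 0, 1]? False
Relation: concurrent

Answer: concurrent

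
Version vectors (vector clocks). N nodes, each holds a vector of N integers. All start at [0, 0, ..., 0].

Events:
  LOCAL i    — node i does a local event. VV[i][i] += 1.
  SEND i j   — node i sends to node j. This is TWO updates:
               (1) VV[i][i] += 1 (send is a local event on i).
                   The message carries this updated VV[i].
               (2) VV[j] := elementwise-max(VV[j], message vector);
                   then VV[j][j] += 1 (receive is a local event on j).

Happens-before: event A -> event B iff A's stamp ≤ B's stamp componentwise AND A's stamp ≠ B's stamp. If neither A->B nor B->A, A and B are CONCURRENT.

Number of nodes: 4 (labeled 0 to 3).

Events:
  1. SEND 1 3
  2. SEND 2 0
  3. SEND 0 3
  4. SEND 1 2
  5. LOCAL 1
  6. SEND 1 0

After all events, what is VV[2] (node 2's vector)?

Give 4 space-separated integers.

Answer: 0 2 2 0

Derivation:
Initial: VV[0]=[0, 0, 0, 0]
Initial: VV[1]=[0, 0, 0, 0]
Initial: VV[2]=[0, 0, 0, 0]
Initial: VV[3]=[0, 0, 0, 0]
Event 1: SEND 1->3: VV[1][1]++ -> VV[1]=[0, 1, 0, 0], msg_vec=[0, 1, 0, 0]; VV[3]=max(VV[3],msg_vec) then VV[3][3]++ -> VV[3]=[0, 1, 0, 1]
Event 2: SEND 2->0: VV[2][2]++ -> VV[2]=[0, 0, 1, 0], msg_vec=[0, 0, 1, 0]; VV[0]=max(VV[0],msg_vec) then VV[0][0]++ -> VV[0]=[1, 0, 1, 0]
Event 3: SEND 0->3: VV[0][0]++ -> VV[0]=[2, 0, 1, 0], msg_vec=[2, 0, 1, 0]; VV[3]=max(VV[3],msg_vec) then VV[3][3]++ -> VV[3]=[2, 1, 1, 2]
Event 4: SEND 1->2: VV[1][1]++ -> VV[1]=[0, 2, 0, 0], msg_vec=[0, 2, 0, 0]; VV[2]=max(VV[2],msg_vec) then VV[2][2]++ -> VV[2]=[0, 2, 2, 0]
Event 5: LOCAL 1: VV[1][1]++ -> VV[1]=[0, 3, 0, 0]
Event 6: SEND 1->0: VV[1][1]++ -> VV[1]=[0, 4, 0, 0], msg_vec=[0, 4, 0, 0]; VV[0]=max(VV[0],msg_vec) then VV[0][0]++ -> VV[0]=[3, 4, 1, 0]
Final vectors: VV[0]=[3, 4, 1, 0]; VV[1]=[0, 4, 0, 0]; VV[2]=[0, 2, 2, 0]; VV[3]=[2, 1, 1, 2]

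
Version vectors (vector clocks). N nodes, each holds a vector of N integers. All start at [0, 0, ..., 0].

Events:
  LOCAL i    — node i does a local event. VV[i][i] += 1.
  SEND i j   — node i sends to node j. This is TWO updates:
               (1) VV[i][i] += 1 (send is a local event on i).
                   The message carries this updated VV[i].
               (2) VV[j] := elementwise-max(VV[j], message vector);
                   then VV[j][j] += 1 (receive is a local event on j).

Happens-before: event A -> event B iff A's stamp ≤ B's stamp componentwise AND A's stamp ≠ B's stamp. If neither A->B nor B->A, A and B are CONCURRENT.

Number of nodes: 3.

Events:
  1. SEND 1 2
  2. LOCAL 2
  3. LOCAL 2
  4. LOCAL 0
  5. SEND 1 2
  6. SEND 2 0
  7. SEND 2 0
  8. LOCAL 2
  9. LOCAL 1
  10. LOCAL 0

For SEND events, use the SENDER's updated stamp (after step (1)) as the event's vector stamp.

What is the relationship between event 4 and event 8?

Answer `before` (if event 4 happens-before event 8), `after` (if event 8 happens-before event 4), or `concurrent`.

Answer: concurrent

Derivation:
Initial: VV[0]=[0, 0, 0]
Initial: VV[1]=[0, 0, 0]
Initial: VV[2]=[0, 0, 0]
Event 1: SEND 1->2: VV[1][1]++ -> VV[1]=[0, 1, 0], msg_vec=[0, 1, 0]; VV[2]=max(VV[2],msg_vec) then VV[2][2]++ -> VV[2]=[0, 1, 1]
Event 2: LOCAL 2: VV[2][2]++ -> VV[2]=[0, 1, 2]
Event 3: LOCAL 2: VV[2][2]++ -> VV[2]=[0, 1, 3]
Event 4: LOCAL 0: VV[0][0]++ -> VV[0]=[1, 0, 0]
Event 5: SEND 1->2: VV[1][1]++ -> VV[1]=[0, 2, 0], msg_vec=[0, 2, 0]; VV[2]=max(VV[2],msg_vec) then VV[2][2]++ -> VV[2]=[0, 2, 4]
Event 6: SEND 2->0: VV[2][2]++ -> VV[2]=[0, 2, 5], msg_vec=[0, 2, 5]; VV[0]=max(VV[0],msg_vec) then VV[0][0]++ -> VV[0]=[2, 2, 5]
Event 7: SEND 2->0: VV[2][2]++ -> VV[2]=[0, 2, 6], msg_vec=[0, 2, 6]; VV[0]=max(VV[0],msg_vec) then VV[0][0]++ -> VV[0]=[3, 2, 6]
Event 8: LOCAL 2: VV[2][2]++ -> VV[2]=[0, 2, 7]
Event 9: LOCAL 1: VV[1][1]++ -> VV[1]=[0, 3, 0]
Event 10: LOCAL 0: VV[0][0]++ -> VV[0]=[4, 2, 6]
Event 4 stamp: [1, 0, 0]
Event 8 stamp: [0, 2, 7]
[1, 0, 0] <= [0, 2, 7]? False
[0, 2, 7] <= [1, 0, 0]? False
Relation: concurrent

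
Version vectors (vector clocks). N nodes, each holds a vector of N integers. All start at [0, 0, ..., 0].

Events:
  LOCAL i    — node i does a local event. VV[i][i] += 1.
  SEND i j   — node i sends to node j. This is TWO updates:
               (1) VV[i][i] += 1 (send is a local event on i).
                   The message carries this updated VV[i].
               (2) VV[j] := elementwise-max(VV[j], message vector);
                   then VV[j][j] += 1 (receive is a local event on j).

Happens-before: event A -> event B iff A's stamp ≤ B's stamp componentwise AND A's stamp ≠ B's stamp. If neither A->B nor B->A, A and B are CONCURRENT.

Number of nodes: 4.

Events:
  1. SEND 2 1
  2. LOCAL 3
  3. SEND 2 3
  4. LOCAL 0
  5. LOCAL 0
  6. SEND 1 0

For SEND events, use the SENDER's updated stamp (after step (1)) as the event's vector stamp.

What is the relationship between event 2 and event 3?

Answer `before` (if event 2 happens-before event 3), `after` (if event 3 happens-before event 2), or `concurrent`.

Initial: VV[0]=[0, 0, 0, 0]
Initial: VV[1]=[0, 0, 0, 0]
Initial: VV[2]=[0, 0, 0, 0]
Initial: VV[3]=[0, 0, 0, 0]
Event 1: SEND 2->1: VV[2][2]++ -> VV[2]=[0, 0, 1, 0], msg_vec=[0, 0, 1, 0]; VV[1]=max(VV[1],msg_vec) then VV[1][1]++ -> VV[1]=[0, 1, 1, 0]
Event 2: LOCAL 3: VV[3][3]++ -> VV[3]=[0, 0, 0, 1]
Event 3: SEND 2->3: VV[2][2]++ -> VV[2]=[0, 0, 2, 0], msg_vec=[0, 0, 2, 0]; VV[3]=max(VV[3],msg_vec) then VV[3][3]++ -> VV[3]=[0, 0, 2, 2]
Event 4: LOCAL 0: VV[0][0]++ -> VV[0]=[1, 0, 0, 0]
Event 5: LOCAL 0: VV[0][0]++ -> VV[0]=[2, 0, 0, 0]
Event 6: SEND 1->0: VV[1][1]++ -> VV[1]=[0, 2, 1, 0], msg_vec=[0, 2, 1, 0]; VV[0]=max(VV[0],msg_vec) then VV[0][0]++ -> VV[0]=[3, 2, 1, 0]
Event 2 stamp: [0, 0, 0, 1]
Event 3 stamp: [0, 0, 2, 0]
[0, 0, 0, 1] <= [0, 0, 2, 0]? False
[0, 0, 2, 0] <= [0, 0, 0, 1]? False
Relation: concurrent

Answer: concurrent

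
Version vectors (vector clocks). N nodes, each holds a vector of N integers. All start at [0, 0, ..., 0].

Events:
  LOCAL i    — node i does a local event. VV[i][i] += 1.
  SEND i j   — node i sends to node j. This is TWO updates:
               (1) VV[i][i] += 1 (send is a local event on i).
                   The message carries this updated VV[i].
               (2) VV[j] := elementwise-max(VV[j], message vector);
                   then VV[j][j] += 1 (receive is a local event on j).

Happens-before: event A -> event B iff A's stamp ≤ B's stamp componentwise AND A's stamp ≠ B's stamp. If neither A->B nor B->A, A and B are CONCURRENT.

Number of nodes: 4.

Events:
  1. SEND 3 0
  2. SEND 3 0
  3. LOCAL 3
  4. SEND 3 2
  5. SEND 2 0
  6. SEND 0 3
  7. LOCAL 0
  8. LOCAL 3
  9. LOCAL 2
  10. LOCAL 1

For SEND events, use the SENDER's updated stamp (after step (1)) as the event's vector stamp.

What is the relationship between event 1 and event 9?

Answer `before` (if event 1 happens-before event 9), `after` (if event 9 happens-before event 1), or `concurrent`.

Answer: before

Derivation:
Initial: VV[0]=[0, 0, 0, 0]
Initial: VV[1]=[0, 0, 0, 0]
Initial: VV[2]=[0, 0, 0, 0]
Initial: VV[3]=[0, 0, 0, 0]
Event 1: SEND 3->0: VV[3][3]++ -> VV[3]=[0, 0, 0, 1], msg_vec=[0, 0, 0, 1]; VV[0]=max(VV[0],msg_vec) then VV[0][0]++ -> VV[0]=[1, 0, 0, 1]
Event 2: SEND 3->0: VV[3][3]++ -> VV[3]=[0, 0, 0, 2], msg_vec=[0, 0, 0, 2]; VV[0]=max(VV[0],msg_vec) then VV[0][0]++ -> VV[0]=[2, 0, 0, 2]
Event 3: LOCAL 3: VV[3][3]++ -> VV[3]=[0, 0, 0, 3]
Event 4: SEND 3->2: VV[3][3]++ -> VV[3]=[0, 0, 0, 4], msg_vec=[0, 0, 0, 4]; VV[2]=max(VV[2],msg_vec) then VV[2][2]++ -> VV[2]=[0, 0, 1, 4]
Event 5: SEND 2->0: VV[2][2]++ -> VV[2]=[0, 0, 2, 4], msg_vec=[0, 0, 2, 4]; VV[0]=max(VV[0],msg_vec) then VV[0][0]++ -> VV[0]=[3, 0, 2, 4]
Event 6: SEND 0->3: VV[0][0]++ -> VV[0]=[4, 0, 2, 4], msg_vec=[4, 0, 2, 4]; VV[3]=max(VV[3],msg_vec) then VV[3][3]++ -> VV[3]=[4, 0, 2, 5]
Event 7: LOCAL 0: VV[0][0]++ -> VV[0]=[5, 0, 2, 4]
Event 8: LOCAL 3: VV[3][3]++ -> VV[3]=[4, 0, 2, 6]
Event 9: LOCAL 2: VV[2][2]++ -> VV[2]=[0, 0, 3, 4]
Event 10: LOCAL 1: VV[1][1]++ -> VV[1]=[0, 1, 0, 0]
Event 1 stamp: [0, 0, 0, 1]
Event 9 stamp: [0, 0, 3, 4]
[0, 0, 0, 1] <= [0, 0, 3, 4]? True
[0, 0, 3, 4] <= [0, 0, 0, 1]? False
Relation: before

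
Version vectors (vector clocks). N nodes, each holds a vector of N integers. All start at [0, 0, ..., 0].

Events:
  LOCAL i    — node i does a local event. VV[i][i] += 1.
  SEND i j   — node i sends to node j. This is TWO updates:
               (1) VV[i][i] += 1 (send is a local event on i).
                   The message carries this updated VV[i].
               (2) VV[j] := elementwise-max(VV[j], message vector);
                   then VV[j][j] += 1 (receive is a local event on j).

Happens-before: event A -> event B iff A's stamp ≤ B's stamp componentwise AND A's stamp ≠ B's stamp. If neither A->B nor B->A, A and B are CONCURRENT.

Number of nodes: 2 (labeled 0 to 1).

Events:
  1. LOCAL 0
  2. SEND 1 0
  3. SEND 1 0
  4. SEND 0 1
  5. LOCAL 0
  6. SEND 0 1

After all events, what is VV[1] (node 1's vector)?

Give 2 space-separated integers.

Answer: 6 4

Derivation:
Initial: VV[0]=[0, 0]
Initial: VV[1]=[0, 0]
Event 1: LOCAL 0: VV[0][0]++ -> VV[0]=[1, 0]
Event 2: SEND 1->0: VV[1][1]++ -> VV[1]=[0, 1], msg_vec=[0, 1]; VV[0]=max(VV[0],msg_vec) then VV[0][0]++ -> VV[0]=[2, 1]
Event 3: SEND 1->0: VV[1][1]++ -> VV[1]=[0, 2], msg_vec=[0, 2]; VV[0]=max(VV[0],msg_vec) then VV[0][0]++ -> VV[0]=[3, 2]
Event 4: SEND 0->1: VV[0][0]++ -> VV[0]=[4, 2], msg_vec=[4, 2]; VV[1]=max(VV[1],msg_vec) then VV[1][1]++ -> VV[1]=[4, 3]
Event 5: LOCAL 0: VV[0][0]++ -> VV[0]=[5, 2]
Event 6: SEND 0->1: VV[0][0]++ -> VV[0]=[6, 2], msg_vec=[6, 2]; VV[1]=max(VV[1],msg_vec) then VV[1][1]++ -> VV[1]=[6, 4]
Final vectors: VV[0]=[6, 2]; VV[1]=[6, 4]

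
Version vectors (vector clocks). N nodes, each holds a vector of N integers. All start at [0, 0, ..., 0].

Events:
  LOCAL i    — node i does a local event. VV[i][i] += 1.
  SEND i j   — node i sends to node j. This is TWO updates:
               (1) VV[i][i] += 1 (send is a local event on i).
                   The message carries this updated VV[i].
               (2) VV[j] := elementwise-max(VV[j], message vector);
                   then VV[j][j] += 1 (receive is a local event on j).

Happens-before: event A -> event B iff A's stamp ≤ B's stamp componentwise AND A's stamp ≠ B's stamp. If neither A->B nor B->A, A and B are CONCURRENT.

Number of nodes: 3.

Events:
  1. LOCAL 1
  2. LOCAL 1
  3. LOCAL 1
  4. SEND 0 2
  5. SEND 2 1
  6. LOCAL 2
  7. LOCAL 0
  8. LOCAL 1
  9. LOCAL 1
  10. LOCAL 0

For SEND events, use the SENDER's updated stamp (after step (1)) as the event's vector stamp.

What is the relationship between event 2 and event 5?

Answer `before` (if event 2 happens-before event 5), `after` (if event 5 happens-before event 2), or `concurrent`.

Initial: VV[0]=[0, 0, 0]
Initial: VV[1]=[0, 0, 0]
Initial: VV[2]=[0, 0, 0]
Event 1: LOCAL 1: VV[1][1]++ -> VV[1]=[0, 1, 0]
Event 2: LOCAL 1: VV[1][1]++ -> VV[1]=[0, 2, 0]
Event 3: LOCAL 1: VV[1][1]++ -> VV[1]=[0, 3, 0]
Event 4: SEND 0->2: VV[0][0]++ -> VV[0]=[1, 0, 0], msg_vec=[1, 0, 0]; VV[2]=max(VV[2],msg_vec) then VV[2][2]++ -> VV[2]=[1, 0, 1]
Event 5: SEND 2->1: VV[2][2]++ -> VV[2]=[1, 0, 2], msg_vec=[1, 0, 2]; VV[1]=max(VV[1],msg_vec) then VV[1][1]++ -> VV[1]=[1, 4, 2]
Event 6: LOCAL 2: VV[2][2]++ -> VV[2]=[1, 0, 3]
Event 7: LOCAL 0: VV[0][0]++ -> VV[0]=[2, 0, 0]
Event 8: LOCAL 1: VV[1][1]++ -> VV[1]=[1, 5, 2]
Event 9: LOCAL 1: VV[1][1]++ -> VV[1]=[1, 6, 2]
Event 10: LOCAL 0: VV[0][0]++ -> VV[0]=[3, 0, 0]
Event 2 stamp: [0, 2, 0]
Event 5 stamp: [1, 0, 2]
[0, 2, 0] <= [1, 0, 2]? False
[1, 0, 2] <= [0, 2, 0]? False
Relation: concurrent

Answer: concurrent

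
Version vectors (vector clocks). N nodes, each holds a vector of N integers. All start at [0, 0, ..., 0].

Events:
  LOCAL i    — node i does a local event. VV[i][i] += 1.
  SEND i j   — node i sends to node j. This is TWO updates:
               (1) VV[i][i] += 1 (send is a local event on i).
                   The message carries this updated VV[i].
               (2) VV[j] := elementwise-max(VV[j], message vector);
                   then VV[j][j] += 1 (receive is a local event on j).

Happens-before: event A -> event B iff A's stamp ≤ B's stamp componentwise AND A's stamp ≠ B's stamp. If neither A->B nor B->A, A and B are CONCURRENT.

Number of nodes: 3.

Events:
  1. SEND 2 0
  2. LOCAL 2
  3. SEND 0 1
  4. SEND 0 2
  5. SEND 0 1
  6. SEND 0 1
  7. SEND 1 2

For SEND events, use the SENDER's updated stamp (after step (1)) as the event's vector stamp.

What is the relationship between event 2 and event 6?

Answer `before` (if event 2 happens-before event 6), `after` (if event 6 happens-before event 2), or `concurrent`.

Answer: concurrent

Derivation:
Initial: VV[0]=[0, 0, 0]
Initial: VV[1]=[0, 0, 0]
Initial: VV[2]=[0, 0, 0]
Event 1: SEND 2->0: VV[2][2]++ -> VV[2]=[0, 0, 1], msg_vec=[0, 0, 1]; VV[0]=max(VV[0],msg_vec) then VV[0][0]++ -> VV[0]=[1, 0, 1]
Event 2: LOCAL 2: VV[2][2]++ -> VV[2]=[0, 0, 2]
Event 3: SEND 0->1: VV[0][0]++ -> VV[0]=[2, 0, 1], msg_vec=[2, 0, 1]; VV[1]=max(VV[1],msg_vec) then VV[1][1]++ -> VV[1]=[2, 1, 1]
Event 4: SEND 0->2: VV[0][0]++ -> VV[0]=[3, 0, 1], msg_vec=[3, 0, 1]; VV[2]=max(VV[2],msg_vec) then VV[2][2]++ -> VV[2]=[3, 0, 3]
Event 5: SEND 0->1: VV[0][0]++ -> VV[0]=[4, 0, 1], msg_vec=[4, 0, 1]; VV[1]=max(VV[1],msg_vec) then VV[1][1]++ -> VV[1]=[4, 2, 1]
Event 6: SEND 0->1: VV[0][0]++ -> VV[0]=[5, 0, 1], msg_vec=[5, 0, 1]; VV[1]=max(VV[1],msg_vec) then VV[1][1]++ -> VV[1]=[5, 3, 1]
Event 7: SEND 1->2: VV[1][1]++ -> VV[1]=[5, 4, 1], msg_vec=[5, 4, 1]; VV[2]=max(VV[2],msg_vec) then VV[2][2]++ -> VV[2]=[5, 4, 4]
Event 2 stamp: [0, 0, 2]
Event 6 stamp: [5, 0, 1]
[0, 0, 2] <= [5, 0, 1]? False
[5, 0, 1] <= [0, 0, 2]? False
Relation: concurrent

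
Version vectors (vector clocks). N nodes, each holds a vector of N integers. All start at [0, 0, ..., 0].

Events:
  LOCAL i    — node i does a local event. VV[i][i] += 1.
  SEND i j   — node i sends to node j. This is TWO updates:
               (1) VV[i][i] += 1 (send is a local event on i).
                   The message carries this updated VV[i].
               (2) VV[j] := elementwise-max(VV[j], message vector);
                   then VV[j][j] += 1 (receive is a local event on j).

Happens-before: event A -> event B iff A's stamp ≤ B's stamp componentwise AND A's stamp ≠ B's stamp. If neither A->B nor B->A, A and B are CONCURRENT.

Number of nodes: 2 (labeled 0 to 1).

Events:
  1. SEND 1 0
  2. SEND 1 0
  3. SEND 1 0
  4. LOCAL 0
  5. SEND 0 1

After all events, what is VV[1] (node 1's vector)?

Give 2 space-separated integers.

Initial: VV[0]=[0, 0]
Initial: VV[1]=[0, 0]
Event 1: SEND 1->0: VV[1][1]++ -> VV[1]=[0, 1], msg_vec=[0, 1]; VV[0]=max(VV[0],msg_vec) then VV[0][0]++ -> VV[0]=[1, 1]
Event 2: SEND 1->0: VV[1][1]++ -> VV[1]=[0, 2], msg_vec=[0, 2]; VV[0]=max(VV[0],msg_vec) then VV[0][0]++ -> VV[0]=[2, 2]
Event 3: SEND 1->0: VV[1][1]++ -> VV[1]=[0, 3], msg_vec=[0, 3]; VV[0]=max(VV[0],msg_vec) then VV[0][0]++ -> VV[0]=[3, 3]
Event 4: LOCAL 0: VV[0][0]++ -> VV[0]=[4, 3]
Event 5: SEND 0->1: VV[0][0]++ -> VV[0]=[5, 3], msg_vec=[5, 3]; VV[1]=max(VV[1],msg_vec) then VV[1][1]++ -> VV[1]=[5, 4]
Final vectors: VV[0]=[5, 3]; VV[1]=[5, 4]

Answer: 5 4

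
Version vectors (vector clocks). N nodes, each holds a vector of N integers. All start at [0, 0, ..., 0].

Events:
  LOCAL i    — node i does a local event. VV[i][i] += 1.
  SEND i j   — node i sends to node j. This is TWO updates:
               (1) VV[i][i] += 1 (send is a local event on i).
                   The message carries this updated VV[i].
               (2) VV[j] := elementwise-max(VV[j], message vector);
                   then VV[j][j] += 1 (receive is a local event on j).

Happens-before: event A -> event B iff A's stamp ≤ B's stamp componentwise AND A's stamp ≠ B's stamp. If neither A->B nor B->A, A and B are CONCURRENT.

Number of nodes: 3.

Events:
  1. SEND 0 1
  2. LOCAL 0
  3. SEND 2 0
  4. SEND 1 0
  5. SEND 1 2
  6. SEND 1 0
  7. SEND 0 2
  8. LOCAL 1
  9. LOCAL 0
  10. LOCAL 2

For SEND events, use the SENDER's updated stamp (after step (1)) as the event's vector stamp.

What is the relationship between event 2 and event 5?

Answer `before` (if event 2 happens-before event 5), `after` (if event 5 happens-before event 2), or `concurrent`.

Initial: VV[0]=[0, 0, 0]
Initial: VV[1]=[0, 0, 0]
Initial: VV[2]=[0, 0, 0]
Event 1: SEND 0->1: VV[0][0]++ -> VV[0]=[1, 0, 0], msg_vec=[1, 0, 0]; VV[1]=max(VV[1],msg_vec) then VV[1][1]++ -> VV[1]=[1, 1, 0]
Event 2: LOCAL 0: VV[0][0]++ -> VV[0]=[2, 0, 0]
Event 3: SEND 2->0: VV[2][2]++ -> VV[2]=[0, 0, 1], msg_vec=[0, 0, 1]; VV[0]=max(VV[0],msg_vec) then VV[0][0]++ -> VV[0]=[3, 0, 1]
Event 4: SEND 1->0: VV[1][1]++ -> VV[1]=[1, 2, 0], msg_vec=[1, 2, 0]; VV[0]=max(VV[0],msg_vec) then VV[0][0]++ -> VV[0]=[4, 2, 1]
Event 5: SEND 1->2: VV[1][1]++ -> VV[1]=[1, 3, 0], msg_vec=[1, 3, 0]; VV[2]=max(VV[2],msg_vec) then VV[2][2]++ -> VV[2]=[1, 3, 2]
Event 6: SEND 1->0: VV[1][1]++ -> VV[1]=[1, 4, 0], msg_vec=[1, 4, 0]; VV[0]=max(VV[0],msg_vec) then VV[0][0]++ -> VV[0]=[5, 4, 1]
Event 7: SEND 0->2: VV[0][0]++ -> VV[0]=[6, 4, 1], msg_vec=[6, 4, 1]; VV[2]=max(VV[2],msg_vec) then VV[2][2]++ -> VV[2]=[6, 4, 3]
Event 8: LOCAL 1: VV[1][1]++ -> VV[1]=[1, 5, 0]
Event 9: LOCAL 0: VV[0][0]++ -> VV[0]=[7, 4, 1]
Event 10: LOCAL 2: VV[2][2]++ -> VV[2]=[6, 4, 4]
Event 2 stamp: [2, 0, 0]
Event 5 stamp: [1, 3, 0]
[2, 0, 0] <= [1, 3, 0]? False
[1, 3, 0] <= [2, 0, 0]? False
Relation: concurrent

Answer: concurrent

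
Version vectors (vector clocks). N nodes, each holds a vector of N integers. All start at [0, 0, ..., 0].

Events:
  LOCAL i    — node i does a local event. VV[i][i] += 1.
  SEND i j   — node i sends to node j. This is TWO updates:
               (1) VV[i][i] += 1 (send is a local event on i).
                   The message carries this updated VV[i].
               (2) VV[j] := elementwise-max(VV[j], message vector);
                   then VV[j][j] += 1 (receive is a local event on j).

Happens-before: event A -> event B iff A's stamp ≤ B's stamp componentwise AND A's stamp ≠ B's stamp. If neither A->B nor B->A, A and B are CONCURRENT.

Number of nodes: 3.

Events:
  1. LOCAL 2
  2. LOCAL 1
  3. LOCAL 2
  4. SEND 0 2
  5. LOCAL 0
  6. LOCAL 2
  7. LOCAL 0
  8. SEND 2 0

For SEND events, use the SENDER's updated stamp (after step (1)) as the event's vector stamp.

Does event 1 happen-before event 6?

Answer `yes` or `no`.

Initial: VV[0]=[0, 0, 0]
Initial: VV[1]=[0, 0, 0]
Initial: VV[2]=[0, 0, 0]
Event 1: LOCAL 2: VV[2][2]++ -> VV[2]=[0, 0, 1]
Event 2: LOCAL 1: VV[1][1]++ -> VV[1]=[0, 1, 0]
Event 3: LOCAL 2: VV[2][2]++ -> VV[2]=[0, 0, 2]
Event 4: SEND 0->2: VV[0][0]++ -> VV[0]=[1, 0, 0], msg_vec=[1, 0, 0]; VV[2]=max(VV[2],msg_vec) then VV[2][2]++ -> VV[2]=[1, 0, 3]
Event 5: LOCAL 0: VV[0][0]++ -> VV[0]=[2, 0, 0]
Event 6: LOCAL 2: VV[2][2]++ -> VV[2]=[1, 0, 4]
Event 7: LOCAL 0: VV[0][0]++ -> VV[0]=[3, 0, 0]
Event 8: SEND 2->0: VV[2][2]++ -> VV[2]=[1, 0, 5], msg_vec=[1, 0, 5]; VV[0]=max(VV[0],msg_vec) then VV[0][0]++ -> VV[0]=[4, 0, 5]
Event 1 stamp: [0, 0, 1]
Event 6 stamp: [1, 0, 4]
[0, 0, 1] <= [1, 0, 4]? True. Equal? False. Happens-before: True

Answer: yes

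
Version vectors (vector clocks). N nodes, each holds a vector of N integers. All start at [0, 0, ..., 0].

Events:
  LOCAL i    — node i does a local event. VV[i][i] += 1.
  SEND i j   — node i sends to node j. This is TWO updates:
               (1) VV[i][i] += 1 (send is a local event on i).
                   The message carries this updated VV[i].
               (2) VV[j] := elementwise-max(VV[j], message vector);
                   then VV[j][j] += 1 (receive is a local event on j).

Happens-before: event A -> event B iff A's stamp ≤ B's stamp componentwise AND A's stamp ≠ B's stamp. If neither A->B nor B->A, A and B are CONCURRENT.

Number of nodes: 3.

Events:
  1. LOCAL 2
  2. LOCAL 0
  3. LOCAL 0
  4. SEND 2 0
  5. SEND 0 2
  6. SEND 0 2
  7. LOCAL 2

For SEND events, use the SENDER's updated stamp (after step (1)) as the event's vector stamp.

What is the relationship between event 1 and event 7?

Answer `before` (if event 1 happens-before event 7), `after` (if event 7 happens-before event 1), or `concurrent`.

Answer: before

Derivation:
Initial: VV[0]=[0, 0, 0]
Initial: VV[1]=[0, 0, 0]
Initial: VV[2]=[0, 0, 0]
Event 1: LOCAL 2: VV[2][2]++ -> VV[2]=[0, 0, 1]
Event 2: LOCAL 0: VV[0][0]++ -> VV[0]=[1, 0, 0]
Event 3: LOCAL 0: VV[0][0]++ -> VV[0]=[2, 0, 0]
Event 4: SEND 2->0: VV[2][2]++ -> VV[2]=[0, 0, 2], msg_vec=[0, 0, 2]; VV[0]=max(VV[0],msg_vec) then VV[0][0]++ -> VV[0]=[3, 0, 2]
Event 5: SEND 0->2: VV[0][0]++ -> VV[0]=[4, 0, 2], msg_vec=[4, 0, 2]; VV[2]=max(VV[2],msg_vec) then VV[2][2]++ -> VV[2]=[4, 0, 3]
Event 6: SEND 0->2: VV[0][0]++ -> VV[0]=[5, 0, 2], msg_vec=[5, 0, 2]; VV[2]=max(VV[2],msg_vec) then VV[2][2]++ -> VV[2]=[5, 0, 4]
Event 7: LOCAL 2: VV[2][2]++ -> VV[2]=[5, 0, 5]
Event 1 stamp: [0, 0, 1]
Event 7 stamp: [5, 0, 5]
[0, 0, 1] <= [5, 0, 5]? True
[5, 0, 5] <= [0, 0, 1]? False
Relation: before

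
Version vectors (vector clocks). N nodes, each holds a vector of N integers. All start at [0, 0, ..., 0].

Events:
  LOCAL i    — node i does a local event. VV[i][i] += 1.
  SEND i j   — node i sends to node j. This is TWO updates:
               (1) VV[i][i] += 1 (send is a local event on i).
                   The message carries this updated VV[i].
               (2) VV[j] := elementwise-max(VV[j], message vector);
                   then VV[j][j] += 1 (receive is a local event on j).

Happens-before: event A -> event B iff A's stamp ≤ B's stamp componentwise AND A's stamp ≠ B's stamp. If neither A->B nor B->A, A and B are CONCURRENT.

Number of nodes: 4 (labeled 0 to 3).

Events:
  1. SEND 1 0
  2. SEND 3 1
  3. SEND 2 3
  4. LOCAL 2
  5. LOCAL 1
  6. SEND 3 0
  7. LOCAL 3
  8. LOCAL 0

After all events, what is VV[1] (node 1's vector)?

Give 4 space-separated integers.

Initial: VV[0]=[0, 0, 0, 0]
Initial: VV[1]=[0, 0, 0, 0]
Initial: VV[2]=[0, 0, 0, 0]
Initial: VV[3]=[0, 0, 0, 0]
Event 1: SEND 1->0: VV[1][1]++ -> VV[1]=[0, 1, 0, 0], msg_vec=[0, 1, 0, 0]; VV[0]=max(VV[0],msg_vec) then VV[0][0]++ -> VV[0]=[1, 1, 0, 0]
Event 2: SEND 3->1: VV[3][3]++ -> VV[3]=[0, 0, 0, 1], msg_vec=[0, 0, 0, 1]; VV[1]=max(VV[1],msg_vec) then VV[1][1]++ -> VV[1]=[0, 2, 0, 1]
Event 3: SEND 2->3: VV[2][2]++ -> VV[2]=[0, 0, 1, 0], msg_vec=[0, 0, 1, 0]; VV[3]=max(VV[3],msg_vec) then VV[3][3]++ -> VV[3]=[0, 0, 1, 2]
Event 4: LOCAL 2: VV[2][2]++ -> VV[2]=[0, 0, 2, 0]
Event 5: LOCAL 1: VV[1][1]++ -> VV[1]=[0, 3, 0, 1]
Event 6: SEND 3->0: VV[3][3]++ -> VV[3]=[0, 0, 1, 3], msg_vec=[0, 0, 1, 3]; VV[0]=max(VV[0],msg_vec) then VV[0][0]++ -> VV[0]=[2, 1, 1, 3]
Event 7: LOCAL 3: VV[3][3]++ -> VV[3]=[0, 0, 1, 4]
Event 8: LOCAL 0: VV[0][0]++ -> VV[0]=[3, 1, 1, 3]
Final vectors: VV[0]=[3, 1, 1, 3]; VV[1]=[0, 3, 0, 1]; VV[2]=[0, 0, 2, 0]; VV[3]=[0, 0, 1, 4]

Answer: 0 3 0 1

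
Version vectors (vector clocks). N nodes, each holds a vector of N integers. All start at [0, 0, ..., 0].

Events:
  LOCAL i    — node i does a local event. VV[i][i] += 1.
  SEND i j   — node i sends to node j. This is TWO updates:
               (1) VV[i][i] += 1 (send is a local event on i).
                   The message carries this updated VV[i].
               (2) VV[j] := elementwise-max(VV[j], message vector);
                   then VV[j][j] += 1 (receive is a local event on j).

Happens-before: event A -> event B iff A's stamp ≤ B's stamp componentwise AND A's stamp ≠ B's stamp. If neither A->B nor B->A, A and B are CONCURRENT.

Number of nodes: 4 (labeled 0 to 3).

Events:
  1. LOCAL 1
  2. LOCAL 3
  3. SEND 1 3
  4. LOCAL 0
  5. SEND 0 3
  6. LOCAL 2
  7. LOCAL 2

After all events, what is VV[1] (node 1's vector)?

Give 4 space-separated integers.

Initial: VV[0]=[0, 0, 0, 0]
Initial: VV[1]=[0, 0, 0, 0]
Initial: VV[2]=[0, 0, 0, 0]
Initial: VV[3]=[0, 0, 0, 0]
Event 1: LOCAL 1: VV[1][1]++ -> VV[1]=[0, 1, 0, 0]
Event 2: LOCAL 3: VV[3][3]++ -> VV[3]=[0, 0, 0, 1]
Event 3: SEND 1->3: VV[1][1]++ -> VV[1]=[0, 2, 0, 0], msg_vec=[0, 2, 0, 0]; VV[3]=max(VV[3],msg_vec) then VV[3][3]++ -> VV[3]=[0, 2, 0, 2]
Event 4: LOCAL 0: VV[0][0]++ -> VV[0]=[1, 0, 0, 0]
Event 5: SEND 0->3: VV[0][0]++ -> VV[0]=[2, 0, 0, 0], msg_vec=[2, 0, 0, 0]; VV[3]=max(VV[3],msg_vec) then VV[3][3]++ -> VV[3]=[2, 2, 0, 3]
Event 6: LOCAL 2: VV[2][2]++ -> VV[2]=[0, 0, 1, 0]
Event 7: LOCAL 2: VV[2][2]++ -> VV[2]=[0, 0, 2, 0]
Final vectors: VV[0]=[2, 0, 0, 0]; VV[1]=[0, 2, 0, 0]; VV[2]=[0, 0, 2, 0]; VV[3]=[2, 2, 0, 3]

Answer: 0 2 0 0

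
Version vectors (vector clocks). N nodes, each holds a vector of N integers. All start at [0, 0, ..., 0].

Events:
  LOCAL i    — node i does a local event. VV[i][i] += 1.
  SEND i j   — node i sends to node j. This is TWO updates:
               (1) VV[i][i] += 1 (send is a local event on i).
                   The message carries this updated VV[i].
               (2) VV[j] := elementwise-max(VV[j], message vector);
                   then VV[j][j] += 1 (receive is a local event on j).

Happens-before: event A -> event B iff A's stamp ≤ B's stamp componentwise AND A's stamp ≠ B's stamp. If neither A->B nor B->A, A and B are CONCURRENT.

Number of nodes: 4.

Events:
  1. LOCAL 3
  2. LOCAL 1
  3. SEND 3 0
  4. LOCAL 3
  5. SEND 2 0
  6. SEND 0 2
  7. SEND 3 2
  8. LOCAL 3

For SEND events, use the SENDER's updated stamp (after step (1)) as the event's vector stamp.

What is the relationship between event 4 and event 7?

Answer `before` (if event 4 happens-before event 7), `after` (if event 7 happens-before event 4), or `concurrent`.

Initial: VV[0]=[0, 0, 0, 0]
Initial: VV[1]=[0, 0, 0, 0]
Initial: VV[2]=[0, 0, 0, 0]
Initial: VV[3]=[0, 0, 0, 0]
Event 1: LOCAL 3: VV[3][3]++ -> VV[3]=[0, 0, 0, 1]
Event 2: LOCAL 1: VV[1][1]++ -> VV[1]=[0, 1, 0, 0]
Event 3: SEND 3->0: VV[3][3]++ -> VV[3]=[0, 0, 0, 2], msg_vec=[0, 0, 0, 2]; VV[0]=max(VV[0],msg_vec) then VV[0][0]++ -> VV[0]=[1, 0, 0, 2]
Event 4: LOCAL 3: VV[3][3]++ -> VV[3]=[0, 0, 0, 3]
Event 5: SEND 2->0: VV[2][2]++ -> VV[2]=[0, 0, 1, 0], msg_vec=[0, 0, 1, 0]; VV[0]=max(VV[0],msg_vec) then VV[0][0]++ -> VV[0]=[2, 0, 1, 2]
Event 6: SEND 0->2: VV[0][0]++ -> VV[0]=[3, 0, 1, 2], msg_vec=[3, 0, 1, 2]; VV[2]=max(VV[2],msg_vec) then VV[2][2]++ -> VV[2]=[3, 0, 2, 2]
Event 7: SEND 3->2: VV[3][3]++ -> VV[3]=[0, 0, 0, 4], msg_vec=[0, 0, 0, 4]; VV[2]=max(VV[2],msg_vec) then VV[2][2]++ -> VV[2]=[3, 0, 3, 4]
Event 8: LOCAL 3: VV[3][3]++ -> VV[3]=[0, 0, 0, 5]
Event 4 stamp: [0, 0, 0, 3]
Event 7 stamp: [0, 0, 0, 4]
[0, 0, 0, 3] <= [0, 0, 0, 4]? True
[0, 0, 0, 4] <= [0, 0, 0, 3]? False
Relation: before

Answer: before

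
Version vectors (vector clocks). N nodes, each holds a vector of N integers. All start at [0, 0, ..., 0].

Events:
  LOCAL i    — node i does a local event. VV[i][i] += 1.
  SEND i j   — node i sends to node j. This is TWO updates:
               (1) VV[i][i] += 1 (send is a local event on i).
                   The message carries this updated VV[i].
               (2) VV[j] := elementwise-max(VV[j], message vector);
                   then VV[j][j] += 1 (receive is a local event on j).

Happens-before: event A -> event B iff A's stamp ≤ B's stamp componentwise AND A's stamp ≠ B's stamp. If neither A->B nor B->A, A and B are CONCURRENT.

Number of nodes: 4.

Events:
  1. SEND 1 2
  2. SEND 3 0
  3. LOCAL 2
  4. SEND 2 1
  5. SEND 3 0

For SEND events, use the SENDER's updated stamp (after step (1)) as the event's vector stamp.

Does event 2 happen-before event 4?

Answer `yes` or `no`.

Answer: no

Derivation:
Initial: VV[0]=[0, 0, 0, 0]
Initial: VV[1]=[0, 0, 0, 0]
Initial: VV[2]=[0, 0, 0, 0]
Initial: VV[3]=[0, 0, 0, 0]
Event 1: SEND 1->2: VV[1][1]++ -> VV[1]=[0, 1, 0, 0], msg_vec=[0, 1, 0, 0]; VV[2]=max(VV[2],msg_vec) then VV[2][2]++ -> VV[2]=[0, 1, 1, 0]
Event 2: SEND 3->0: VV[3][3]++ -> VV[3]=[0, 0, 0, 1], msg_vec=[0, 0, 0, 1]; VV[0]=max(VV[0],msg_vec) then VV[0][0]++ -> VV[0]=[1, 0, 0, 1]
Event 3: LOCAL 2: VV[2][2]++ -> VV[2]=[0, 1, 2, 0]
Event 4: SEND 2->1: VV[2][2]++ -> VV[2]=[0, 1, 3, 0], msg_vec=[0, 1, 3, 0]; VV[1]=max(VV[1],msg_vec) then VV[1][1]++ -> VV[1]=[0, 2, 3, 0]
Event 5: SEND 3->0: VV[3][3]++ -> VV[3]=[0, 0, 0, 2], msg_vec=[0, 0, 0, 2]; VV[0]=max(VV[0],msg_vec) then VV[0][0]++ -> VV[0]=[2, 0, 0, 2]
Event 2 stamp: [0, 0, 0, 1]
Event 4 stamp: [0, 1, 3, 0]
[0, 0, 0, 1] <= [0, 1, 3, 0]? False. Equal? False. Happens-before: False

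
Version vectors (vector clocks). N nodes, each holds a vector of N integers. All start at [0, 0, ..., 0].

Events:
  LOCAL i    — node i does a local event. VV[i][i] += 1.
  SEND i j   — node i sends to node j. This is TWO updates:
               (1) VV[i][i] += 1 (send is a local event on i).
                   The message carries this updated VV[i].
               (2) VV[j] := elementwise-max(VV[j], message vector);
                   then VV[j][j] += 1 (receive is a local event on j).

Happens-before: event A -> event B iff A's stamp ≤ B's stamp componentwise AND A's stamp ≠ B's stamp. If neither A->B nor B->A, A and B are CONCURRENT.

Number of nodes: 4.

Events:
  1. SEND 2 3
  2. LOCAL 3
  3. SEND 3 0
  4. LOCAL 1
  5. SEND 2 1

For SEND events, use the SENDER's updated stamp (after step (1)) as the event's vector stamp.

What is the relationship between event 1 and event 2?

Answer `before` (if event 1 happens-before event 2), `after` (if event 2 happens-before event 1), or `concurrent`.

Initial: VV[0]=[0, 0, 0, 0]
Initial: VV[1]=[0, 0, 0, 0]
Initial: VV[2]=[0, 0, 0, 0]
Initial: VV[3]=[0, 0, 0, 0]
Event 1: SEND 2->3: VV[2][2]++ -> VV[2]=[0, 0, 1, 0], msg_vec=[0, 0, 1, 0]; VV[3]=max(VV[3],msg_vec) then VV[3][3]++ -> VV[3]=[0, 0, 1, 1]
Event 2: LOCAL 3: VV[3][3]++ -> VV[3]=[0, 0, 1, 2]
Event 3: SEND 3->0: VV[3][3]++ -> VV[3]=[0, 0, 1, 3], msg_vec=[0, 0, 1, 3]; VV[0]=max(VV[0],msg_vec) then VV[0][0]++ -> VV[0]=[1, 0, 1, 3]
Event 4: LOCAL 1: VV[1][1]++ -> VV[1]=[0, 1, 0, 0]
Event 5: SEND 2->1: VV[2][2]++ -> VV[2]=[0, 0, 2, 0], msg_vec=[0, 0, 2, 0]; VV[1]=max(VV[1],msg_vec) then VV[1][1]++ -> VV[1]=[0, 2, 2, 0]
Event 1 stamp: [0, 0, 1, 0]
Event 2 stamp: [0, 0, 1, 2]
[0, 0, 1, 0] <= [0, 0, 1, 2]? True
[0, 0, 1, 2] <= [0, 0, 1, 0]? False
Relation: before

Answer: before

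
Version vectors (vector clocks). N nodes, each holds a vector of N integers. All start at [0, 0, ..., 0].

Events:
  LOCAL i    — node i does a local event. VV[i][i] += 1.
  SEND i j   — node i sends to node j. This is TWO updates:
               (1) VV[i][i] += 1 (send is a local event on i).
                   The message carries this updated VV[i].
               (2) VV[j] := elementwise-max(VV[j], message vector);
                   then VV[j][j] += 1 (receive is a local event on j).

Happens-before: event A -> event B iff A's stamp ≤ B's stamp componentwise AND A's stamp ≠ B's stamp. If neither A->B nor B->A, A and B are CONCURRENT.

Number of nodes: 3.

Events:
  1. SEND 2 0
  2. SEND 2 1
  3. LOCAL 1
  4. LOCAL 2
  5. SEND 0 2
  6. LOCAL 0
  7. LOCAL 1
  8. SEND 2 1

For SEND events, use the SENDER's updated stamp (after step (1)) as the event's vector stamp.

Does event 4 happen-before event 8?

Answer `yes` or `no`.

Answer: yes

Derivation:
Initial: VV[0]=[0, 0, 0]
Initial: VV[1]=[0, 0, 0]
Initial: VV[2]=[0, 0, 0]
Event 1: SEND 2->0: VV[2][2]++ -> VV[2]=[0, 0, 1], msg_vec=[0, 0, 1]; VV[0]=max(VV[0],msg_vec) then VV[0][0]++ -> VV[0]=[1, 0, 1]
Event 2: SEND 2->1: VV[2][2]++ -> VV[2]=[0, 0, 2], msg_vec=[0, 0, 2]; VV[1]=max(VV[1],msg_vec) then VV[1][1]++ -> VV[1]=[0, 1, 2]
Event 3: LOCAL 1: VV[1][1]++ -> VV[1]=[0, 2, 2]
Event 4: LOCAL 2: VV[2][2]++ -> VV[2]=[0, 0, 3]
Event 5: SEND 0->2: VV[0][0]++ -> VV[0]=[2, 0, 1], msg_vec=[2, 0, 1]; VV[2]=max(VV[2],msg_vec) then VV[2][2]++ -> VV[2]=[2, 0, 4]
Event 6: LOCAL 0: VV[0][0]++ -> VV[0]=[3, 0, 1]
Event 7: LOCAL 1: VV[1][1]++ -> VV[1]=[0, 3, 2]
Event 8: SEND 2->1: VV[2][2]++ -> VV[2]=[2, 0, 5], msg_vec=[2, 0, 5]; VV[1]=max(VV[1],msg_vec) then VV[1][1]++ -> VV[1]=[2, 4, 5]
Event 4 stamp: [0, 0, 3]
Event 8 stamp: [2, 0, 5]
[0, 0, 3] <= [2, 0, 5]? True. Equal? False. Happens-before: True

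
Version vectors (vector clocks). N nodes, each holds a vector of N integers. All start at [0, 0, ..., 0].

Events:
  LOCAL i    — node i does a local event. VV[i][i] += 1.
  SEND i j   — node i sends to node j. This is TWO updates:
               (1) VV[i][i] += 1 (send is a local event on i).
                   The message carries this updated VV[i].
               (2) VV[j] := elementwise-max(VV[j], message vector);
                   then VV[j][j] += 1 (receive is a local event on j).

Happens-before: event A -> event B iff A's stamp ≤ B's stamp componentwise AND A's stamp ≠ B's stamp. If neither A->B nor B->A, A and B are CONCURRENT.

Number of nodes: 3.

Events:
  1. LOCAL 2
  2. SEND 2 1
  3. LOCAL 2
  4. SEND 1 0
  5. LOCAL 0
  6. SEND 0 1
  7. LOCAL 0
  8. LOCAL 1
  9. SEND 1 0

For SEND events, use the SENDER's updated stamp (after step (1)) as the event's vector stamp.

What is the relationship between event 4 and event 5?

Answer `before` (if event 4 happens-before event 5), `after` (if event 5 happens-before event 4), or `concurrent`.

Initial: VV[0]=[0, 0, 0]
Initial: VV[1]=[0, 0, 0]
Initial: VV[2]=[0, 0, 0]
Event 1: LOCAL 2: VV[2][2]++ -> VV[2]=[0, 0, 1]
Event 2: SEND 2->1: VV[2][2]++ -> VV[2]=[0, 0, 2], msg_vec=[0, 0, 2]; VV[1]=max(VV[1],msg_vec) then VV[1][1]++ -> VV[1]=[0, 1, 2]
Event 3: LOCAL 2: VV[2][2]++ -> VV[2]=[0, 0, 3]
Event 4: SEND 1->0: VV[1][1]++ -> VV[1]=[0, 2, 2], msg_vec=[0, 2, 2]; VV[0]=max(VV[0],msg_vec) then VV[0][0]++ -> VV[0]=[1, 2, 2]
Event 5: LOCAL 0: VV[0][0]++ -> VV[0]=[2, 2, 2]
Event 6: SEND 0->1: VV[0][0]++ -> VV[0]=[3, 2, 2], msg_vec=[3, 2, 2]; VV[1]=max(VV[1],msg_vec) then VV[1][1]++ -> VV[1]=[3, 3, 2]
Event 7: LOCAL 0: VV[0][0]++ -> VV[0]=[4, 2, 2]
Event 8: LOCAL 1: VV[1][1]++ -> VV[1]=[3, 4, 2]
Event 9: SEND 1->0: VV[1][1]++ -> VV[1]=[3, 5, 2], msg_vec=[3, 5, 2]; VV[0]=max(VV[0],msg_vec) then VV[0][0]++ -> VV[0]=[5, 5, 2]
Event 4 stamp: [0, 2, 2]
Event 5 stamp: [2, 2, 2]
[0, 2, 2] <= [2, 2, 2]? True
[2, 2, 2] <= [0, 2, 2]? False
Relation: before

Answer: before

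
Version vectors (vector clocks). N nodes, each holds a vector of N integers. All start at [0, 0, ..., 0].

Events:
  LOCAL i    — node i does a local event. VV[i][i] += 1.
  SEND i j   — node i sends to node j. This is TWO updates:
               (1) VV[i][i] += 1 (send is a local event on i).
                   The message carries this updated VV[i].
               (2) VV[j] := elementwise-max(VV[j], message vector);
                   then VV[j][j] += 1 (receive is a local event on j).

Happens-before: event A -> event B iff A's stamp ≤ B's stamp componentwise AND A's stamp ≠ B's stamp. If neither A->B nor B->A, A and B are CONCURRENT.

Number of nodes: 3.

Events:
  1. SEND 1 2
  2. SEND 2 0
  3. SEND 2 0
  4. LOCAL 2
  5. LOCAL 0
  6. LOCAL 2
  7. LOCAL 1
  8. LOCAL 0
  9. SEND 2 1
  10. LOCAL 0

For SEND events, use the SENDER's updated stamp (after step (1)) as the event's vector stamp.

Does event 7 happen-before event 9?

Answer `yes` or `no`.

Initial: VV[0]=[0, 0, 0]
Initial: VV[1]=[0, 0, 0]
Initial: VV[2]=[0, 0, 0]
Event 1: SEND 1->2: VV[1][1]++ -> VV[1]=[0, 1, 0], msg_vec=[0, 1, 0]; VV[2]=max(VV[2],msg_vec) then VV[2][2]++ -> VV[2]=[0, 1, 1]
Event 2: SEND 2->0: VV[2][2]++ -> VV[2]=[0, 1, 2], msg_vec=[0, 1, 2]; VV[0]=max(VV[0],msg_vec) then VV[0][0]++ -> VV[0]=[1, 1, 2]
Event 3: SEND 2->0: VV[2][2]++ -> VV[2]=[0, 1, 3], msg_vec=[0, 1, 3]; VV[0]=max(VV[0],msg_vec) then VV[0][0]++ -> VV[0]=[2, 1, 3]
Event 4: LOCAL 2: VV[2][2]++ -> VV[2]=[0, 1, 4]
Event 5: LOCAL 0: VV[0][0]++ -> VV[0]=[3, 1, 3]
Event 6: LOCAL 2: VV[2][2]++ -> VV[2]=[0, 1, 5]
Event 7: LOCAL 1: VV[1][1]++ -> VV[1]=[0, 2, 0]
Event 8: LOCAL 0: VV[0][0]++ -> VV[0]=[4, 1, 3]
Event 9: SEND 2->1: VV[2][2]++ -> VV[2]=[0, 1, 6], msg_vec=[0, 1, 6]; VV[1]=max(VV[1],msg_vec) then VV[1][1]++ -> VV[1]=[0, 3, 6]
Event 10: LOCAL 0: VV[0][0]++ -> VV[0]=[5, 1, 3]
Event 7 stamp: [0, 2, 0]
Event 9 stamp: [0, 1, 6]
[0, 2, 0] <= [0, 1, 6]? False. Equal? False. Happens-before: False

Answer: no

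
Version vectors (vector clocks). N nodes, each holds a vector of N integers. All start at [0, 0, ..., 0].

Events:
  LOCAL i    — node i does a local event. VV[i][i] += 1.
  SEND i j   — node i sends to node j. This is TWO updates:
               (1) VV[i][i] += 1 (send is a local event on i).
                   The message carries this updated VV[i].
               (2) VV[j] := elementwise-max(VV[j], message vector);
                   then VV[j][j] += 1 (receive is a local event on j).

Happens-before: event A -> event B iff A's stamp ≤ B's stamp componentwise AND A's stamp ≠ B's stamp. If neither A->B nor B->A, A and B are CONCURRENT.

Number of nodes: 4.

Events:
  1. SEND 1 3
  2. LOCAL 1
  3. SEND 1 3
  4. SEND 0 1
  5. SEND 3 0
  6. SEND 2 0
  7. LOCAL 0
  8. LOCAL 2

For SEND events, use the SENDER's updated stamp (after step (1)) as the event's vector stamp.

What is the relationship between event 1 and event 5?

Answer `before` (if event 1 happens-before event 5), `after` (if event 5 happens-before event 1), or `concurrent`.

Initial: VV[0]=[0, 0, 0, 0]
Initial: VV[1]=[0, 0, 0, 0]
Initial: VV[2]=[0, 0, 0, 0]
Initial: VV[3]=[0, 0, 0, 0]
Event 1: SEND 1->3: VV[1][1]++ -> VV[1]=[0, 1, 0, 0], msg_vec=[0, 1, 0, 0]; VV[3]=max(VV[3],msg_vec) then VV[3][3]++ -> VV[3]=[0, 1, 0, 1]
Event 2: LOCAL 1: VV[1][1]++ -> VV[1]=[0, 2, 0, 0]
Event 3: SEND 1->3: VV[1][1]++ -> VV[1]=[0, 3, 0, 0], msg_vec=[0, 3, 0, 0]; VV[3]=max(VV[3],msg_vec) then VV[3][3]++ -> VV[3]=[0, 3, 0, 2]
Event 4: SEND 0->1: VV[0][0]++ -> VV[0]=[1, 0, 0, 0], msg_vec=[1, 0, 0, 0]; VV[1]=max(VV[1],msg_vec) then VV[1][1]++ -> VV[1]=[1, 4, 0, 0]
Event 5: SEND 3->0: VV[3][3]++ -> VV[3]=[0, 3, 0, 3], msg_vec=[0, 3, 0, 3]; VV[0]=max(VV[0],msg_vec) then VV[0][0]++ -> VV[0]=[2, 3, 0, 3]
Event 6: SEND 2->0: VV[2][2]++ -> VV[2]=[0, 0, 1, 0], msg_vec=[0, 0, 1, 0]; VV[0]=max(VV[0],msg_vec) then VV[0][0]++ -> VV[0]=[3, 3, 1, 3]
Event 7: LOCAL 0: VV[0][0]++ -> VV[0]=[4, 3, 1, 3]
Event 8: LOCAL 2: VV[2][2]++ -> VV[2]=[0, 0, 2, 0]
Event 1 stamp: [0, 1, 0, 0]
Event 5 stamp: [0, 3, 0, 3]
[0, 1, 0, 0] <= [0, 3, 0, 3]? True
[0, 3, 0, 3] <= [0, 1, 0, 0]? False
Relation: before

Answer: before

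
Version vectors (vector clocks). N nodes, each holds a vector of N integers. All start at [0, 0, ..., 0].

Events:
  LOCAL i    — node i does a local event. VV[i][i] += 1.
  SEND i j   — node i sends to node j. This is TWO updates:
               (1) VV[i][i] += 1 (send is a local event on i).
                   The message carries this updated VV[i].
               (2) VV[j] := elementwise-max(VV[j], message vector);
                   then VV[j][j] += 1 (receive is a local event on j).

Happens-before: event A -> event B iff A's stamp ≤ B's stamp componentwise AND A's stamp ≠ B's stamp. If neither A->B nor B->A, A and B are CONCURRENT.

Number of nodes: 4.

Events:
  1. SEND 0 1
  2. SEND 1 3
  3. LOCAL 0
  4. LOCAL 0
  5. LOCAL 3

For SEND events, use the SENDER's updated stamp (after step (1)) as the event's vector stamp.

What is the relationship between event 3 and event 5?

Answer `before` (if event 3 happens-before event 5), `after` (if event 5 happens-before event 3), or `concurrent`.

Initial: VV[0]=[0, 0, 0, 0]
Initial: VV[1]=[0, 0, 0, 0]
Initial: VV[2]=[0, 0, 0, 0]
Initial: VV[3]=[0, 0, 0, 0]
Event 1: SEND 0->1: VV[0][0]++ -> VV[0]=[1, 0, 0, 0], msg_vec=[1, 0, 0, 0]; VV[1]=max(VV[1],msg_vec) then VV[1][1]++ -> VV[1]=[1, 1, 0, 0]
Event 2: SEND 1->3: VV[1][1]++ -> VV[1]=[1, 2, 0, 0], msg_vec=[1, 2, 0, 0]; VV[3]=max(VV[3],msg_vec) then VV[3][3]++ -> VV[3]=[1, 2, 0, 1]
Event 3: LOCAL 0: VV[0][0]++ -> VV[0]=[2, 0, 0, 0]
Event 4: LOCAL 0: VV[0][0]++ -> VV[0]=[3, 0, 0, 0]
Event 5: LOCAL 3: VV[3][3]++ -> VV[3]=[1, 2, 0, 2]
Event 3 stamp: [2, 0, 0, 0]
Event 5 stamp: [1, 2, 0, 2]
[2, 0, 0, 0] <= [1, 2, 0, 2]? False
[1, 2, 0, 2] <= [2, 0, 0, 0]? False
Relation: concurrent

Answer: concurrent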